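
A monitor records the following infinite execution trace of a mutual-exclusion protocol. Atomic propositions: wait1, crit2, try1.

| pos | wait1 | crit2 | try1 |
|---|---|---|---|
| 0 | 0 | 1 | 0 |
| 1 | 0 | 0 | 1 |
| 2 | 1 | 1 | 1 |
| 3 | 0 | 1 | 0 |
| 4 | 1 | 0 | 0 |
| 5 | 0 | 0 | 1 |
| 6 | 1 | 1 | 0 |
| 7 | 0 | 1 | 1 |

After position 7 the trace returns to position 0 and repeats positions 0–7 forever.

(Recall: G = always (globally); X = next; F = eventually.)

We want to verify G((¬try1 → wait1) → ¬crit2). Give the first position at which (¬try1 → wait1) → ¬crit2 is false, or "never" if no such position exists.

Check (¬try1 → wait1) → ¬crit2 at each position in order: 0 ✓, 1 ✓.
At position 2 the labels are {crit2, try1, wait1}, so (¬try1 → wait1) → ¬crit2 is false there. This is the first violation.

2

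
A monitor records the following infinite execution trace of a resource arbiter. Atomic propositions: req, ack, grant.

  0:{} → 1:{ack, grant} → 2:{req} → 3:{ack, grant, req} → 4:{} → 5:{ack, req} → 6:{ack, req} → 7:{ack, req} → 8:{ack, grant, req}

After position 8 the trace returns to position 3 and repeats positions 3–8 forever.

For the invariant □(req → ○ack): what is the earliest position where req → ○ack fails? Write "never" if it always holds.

3

Check req → ○ack at each position in order: 0 ✓, 1 ✓, 2 ✓.
At position 3 the labels are {ack, grant, req} and the next position 4 has {}, so req → ○ack is false there. This is the first violation.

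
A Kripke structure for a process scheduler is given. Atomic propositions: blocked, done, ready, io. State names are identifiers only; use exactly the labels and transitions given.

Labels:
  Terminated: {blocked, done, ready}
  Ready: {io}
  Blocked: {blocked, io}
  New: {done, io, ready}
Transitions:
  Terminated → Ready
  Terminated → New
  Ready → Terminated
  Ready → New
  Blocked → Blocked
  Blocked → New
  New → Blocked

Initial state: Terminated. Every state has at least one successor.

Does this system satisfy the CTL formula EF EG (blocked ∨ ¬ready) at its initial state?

Holds

States satisfying EG (blocked ∨ ¬ready): {Terminated, Ready, Blocked}.
States satisfying EF EG (blocked ∨ ¬ready): {Terminated, Ready, Blocked, New}.
Some path from Terminated reaches a state where EG (blocked ∨ ¬ready) holds.
Terminated ∈ Sat(EF EG (blocked ∨ ¬ready)).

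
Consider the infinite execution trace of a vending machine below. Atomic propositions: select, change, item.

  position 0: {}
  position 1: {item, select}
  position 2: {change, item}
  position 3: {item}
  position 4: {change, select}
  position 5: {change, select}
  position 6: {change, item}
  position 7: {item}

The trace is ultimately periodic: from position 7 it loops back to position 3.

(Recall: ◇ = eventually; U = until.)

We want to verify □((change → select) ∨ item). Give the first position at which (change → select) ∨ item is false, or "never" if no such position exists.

(change → select) ∨ item holds at every position 0..7, and those are all the positions the trace ever visits, so the invariant □((change → select) ∨ item) is never violated.

never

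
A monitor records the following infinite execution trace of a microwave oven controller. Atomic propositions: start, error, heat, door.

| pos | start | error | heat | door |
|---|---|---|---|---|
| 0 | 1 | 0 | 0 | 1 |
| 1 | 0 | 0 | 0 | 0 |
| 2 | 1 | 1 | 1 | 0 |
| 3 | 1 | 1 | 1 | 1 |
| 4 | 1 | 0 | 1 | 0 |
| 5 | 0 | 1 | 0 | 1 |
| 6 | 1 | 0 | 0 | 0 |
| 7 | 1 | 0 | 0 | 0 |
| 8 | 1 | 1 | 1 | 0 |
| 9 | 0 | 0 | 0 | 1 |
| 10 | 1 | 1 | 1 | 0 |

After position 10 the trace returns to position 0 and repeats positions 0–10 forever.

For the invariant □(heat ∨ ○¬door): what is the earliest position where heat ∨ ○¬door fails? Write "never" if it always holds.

never

heat ∨ ○¬door holds at every position 0..10, and those are all the positions the trace ever visits, so the invariant □(heat ∨ ○¬door) is never violated.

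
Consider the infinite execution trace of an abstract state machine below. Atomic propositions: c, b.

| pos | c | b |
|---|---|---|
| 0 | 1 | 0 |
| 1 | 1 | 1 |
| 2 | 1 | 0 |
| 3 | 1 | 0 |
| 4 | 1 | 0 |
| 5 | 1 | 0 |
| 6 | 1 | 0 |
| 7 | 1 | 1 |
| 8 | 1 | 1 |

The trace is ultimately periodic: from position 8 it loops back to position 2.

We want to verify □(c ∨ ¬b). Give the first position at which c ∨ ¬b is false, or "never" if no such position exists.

never

c ∨ ¬b holds at every position 0..8, and those are all the positions the trace ever visits, so the invariant □(c ∨ ¬b) is never violated.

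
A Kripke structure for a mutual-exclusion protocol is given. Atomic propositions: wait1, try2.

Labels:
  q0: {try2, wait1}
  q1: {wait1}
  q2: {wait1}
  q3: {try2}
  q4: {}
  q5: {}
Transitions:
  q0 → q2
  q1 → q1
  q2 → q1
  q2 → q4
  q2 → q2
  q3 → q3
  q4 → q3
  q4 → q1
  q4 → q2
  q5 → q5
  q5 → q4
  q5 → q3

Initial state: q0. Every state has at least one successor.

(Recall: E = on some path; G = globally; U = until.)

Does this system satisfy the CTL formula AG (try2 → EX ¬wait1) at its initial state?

States satisfying try2 → EX ¬wait1: {q1, q2, q3, q4, q5}.
States satisfying AG (try2 → EX ¬wait1): {q1, q2, q3, q4, q5}.
q0 is reachable from q0 and violates try2 → EX ¬wait1, so AG fails at q0.
q0 ∉ Sat(AG (try2 → EX ¬wait1)).

Does not hold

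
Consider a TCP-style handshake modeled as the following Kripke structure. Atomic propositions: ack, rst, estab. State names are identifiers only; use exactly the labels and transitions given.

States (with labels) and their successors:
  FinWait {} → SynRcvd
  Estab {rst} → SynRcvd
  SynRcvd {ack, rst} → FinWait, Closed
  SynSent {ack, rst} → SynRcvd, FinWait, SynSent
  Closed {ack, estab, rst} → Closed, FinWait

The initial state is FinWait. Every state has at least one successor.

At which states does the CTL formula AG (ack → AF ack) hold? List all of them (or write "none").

{FinWait, Estab, SynRcvd, SynSent, Closed}

States satisfying ack → AF ack: {FinWait, Estab, SynRcvd, SynSent, Closed}.
States satisfying AG (ack → AF ack): {FinWait, Estab, SynRcvd, SynSent, Closed}.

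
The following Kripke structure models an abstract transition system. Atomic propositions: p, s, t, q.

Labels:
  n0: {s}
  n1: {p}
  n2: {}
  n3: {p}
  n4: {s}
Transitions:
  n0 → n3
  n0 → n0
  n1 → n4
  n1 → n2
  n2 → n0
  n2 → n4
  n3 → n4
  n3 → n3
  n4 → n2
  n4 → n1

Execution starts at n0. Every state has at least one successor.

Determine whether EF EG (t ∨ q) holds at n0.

No

States satisfying EG (t ∨ q): ∅.
States satisfying EF EG (t ∨ q): ∅.
No suitable path/successor from n0 witnesses the formula.
n0 ∉ Sat(EF EG (t ∨ q)).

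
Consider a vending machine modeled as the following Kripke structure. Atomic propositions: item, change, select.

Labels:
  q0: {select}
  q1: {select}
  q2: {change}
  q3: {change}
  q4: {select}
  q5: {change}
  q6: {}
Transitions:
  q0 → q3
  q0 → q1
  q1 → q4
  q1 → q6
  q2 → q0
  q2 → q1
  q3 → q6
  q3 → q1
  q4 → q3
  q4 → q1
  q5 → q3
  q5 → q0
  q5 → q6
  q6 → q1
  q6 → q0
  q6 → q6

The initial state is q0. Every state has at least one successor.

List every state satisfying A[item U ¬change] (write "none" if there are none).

States satisfying item: ∅.
States satisfying ¬change: {q0, q1, q4, q6}.
States satisfying A[item U ¬change]: {q0, q1, q4, q6}.

{q0, q1, q4, q6}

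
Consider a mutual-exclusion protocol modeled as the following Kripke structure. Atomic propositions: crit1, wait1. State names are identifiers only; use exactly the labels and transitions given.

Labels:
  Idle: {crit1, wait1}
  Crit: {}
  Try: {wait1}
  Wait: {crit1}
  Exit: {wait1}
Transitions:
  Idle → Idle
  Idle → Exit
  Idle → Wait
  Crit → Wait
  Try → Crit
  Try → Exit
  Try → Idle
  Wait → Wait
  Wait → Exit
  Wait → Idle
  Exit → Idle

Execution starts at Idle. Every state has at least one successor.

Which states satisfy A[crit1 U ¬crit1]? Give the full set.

{Crit, Try, Exit}

States satisfying crit1: {Idle, Wait}.
States satisfying ¬crit1: {Crit, Try, Exit}.
States satisfying A[crit1 U ¬crit1]: {Crit, Try, Exit}.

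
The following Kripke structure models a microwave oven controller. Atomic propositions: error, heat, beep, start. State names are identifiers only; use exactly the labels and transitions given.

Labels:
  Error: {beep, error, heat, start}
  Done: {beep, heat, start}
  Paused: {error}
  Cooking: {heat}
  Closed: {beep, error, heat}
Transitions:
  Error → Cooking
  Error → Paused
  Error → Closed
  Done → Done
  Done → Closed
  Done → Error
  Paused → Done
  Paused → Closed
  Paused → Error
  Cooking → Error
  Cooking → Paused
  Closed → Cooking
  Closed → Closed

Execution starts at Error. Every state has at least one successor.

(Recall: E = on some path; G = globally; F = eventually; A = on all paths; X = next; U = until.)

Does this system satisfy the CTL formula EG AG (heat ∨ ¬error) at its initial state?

Violated

States satisfying AG (heat ∨ ¬error): ∅.
States satisfying EG AG (heat ∨ ¬error): ∅.
No suitable path/successor from Error witnesses the formula.
Error ∉ Sat(EG AG (heat ∨ ¬error)).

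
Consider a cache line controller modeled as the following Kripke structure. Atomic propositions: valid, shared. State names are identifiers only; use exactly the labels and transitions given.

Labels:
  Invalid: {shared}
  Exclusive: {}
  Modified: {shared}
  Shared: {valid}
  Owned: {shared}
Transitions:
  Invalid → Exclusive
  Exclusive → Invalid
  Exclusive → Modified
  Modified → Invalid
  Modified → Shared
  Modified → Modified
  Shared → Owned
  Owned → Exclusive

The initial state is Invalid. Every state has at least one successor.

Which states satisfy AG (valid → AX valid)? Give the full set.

none

States satisfying valid → AX valid: {Invalid, Exclusive, Modified, Owned}.
States satisfying AG (valid → AX valid): ∅.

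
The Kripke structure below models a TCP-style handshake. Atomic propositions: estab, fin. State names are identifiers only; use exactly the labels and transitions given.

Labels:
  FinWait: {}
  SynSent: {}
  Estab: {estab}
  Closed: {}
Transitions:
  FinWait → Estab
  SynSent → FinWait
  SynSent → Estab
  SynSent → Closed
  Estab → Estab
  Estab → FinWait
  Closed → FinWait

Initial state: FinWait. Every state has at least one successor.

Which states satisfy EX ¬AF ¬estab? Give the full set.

States satisfying ¬AF ¬estab: {Estab}.
States satisfying EX ¬AF ¬estab: {FinWait, SynSent, Estab}.

{FinWait, SynSent, Estab}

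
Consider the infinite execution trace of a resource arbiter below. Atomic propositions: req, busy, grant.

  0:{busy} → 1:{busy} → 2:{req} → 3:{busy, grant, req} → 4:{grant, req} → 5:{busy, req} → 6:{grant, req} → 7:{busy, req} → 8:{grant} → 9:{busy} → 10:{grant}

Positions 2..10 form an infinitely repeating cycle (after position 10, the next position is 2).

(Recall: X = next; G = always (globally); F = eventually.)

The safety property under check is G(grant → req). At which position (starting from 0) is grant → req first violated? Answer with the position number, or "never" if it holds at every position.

Check grant → req at each position in order: 0 ✓, 1 ✓, 2 ✓, 3 ✓, 4 ✓, 5 ✓, 6 ✓, 7 ✓.
At position 8 the labels are {grant}, so grant → req is false there. This is the first violation.

8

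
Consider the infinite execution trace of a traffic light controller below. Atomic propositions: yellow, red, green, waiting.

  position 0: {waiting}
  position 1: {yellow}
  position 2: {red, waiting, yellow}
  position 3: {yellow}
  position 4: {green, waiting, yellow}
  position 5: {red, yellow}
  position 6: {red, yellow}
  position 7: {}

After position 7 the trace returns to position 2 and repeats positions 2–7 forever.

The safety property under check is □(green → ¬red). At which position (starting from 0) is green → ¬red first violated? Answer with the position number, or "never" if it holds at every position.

never

green → ¬red holds at every position 0..7, and those are all the positions the trace ever visits, so the invariant □(green → ¬red) is never violated.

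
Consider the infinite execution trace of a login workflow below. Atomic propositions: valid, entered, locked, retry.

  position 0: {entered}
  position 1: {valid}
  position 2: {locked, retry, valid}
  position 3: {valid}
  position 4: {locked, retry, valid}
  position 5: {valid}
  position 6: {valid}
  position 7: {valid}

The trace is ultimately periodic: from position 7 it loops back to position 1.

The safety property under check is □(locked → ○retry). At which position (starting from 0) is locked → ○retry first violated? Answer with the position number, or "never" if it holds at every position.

2

Check locked → ○retry at each position in order: 0 ✓, 1 ✓.
At position 2 the labels are {locked, retry, valid} and the next position 3 has {valid}, so locked → ○retry is false there. This is the first violation.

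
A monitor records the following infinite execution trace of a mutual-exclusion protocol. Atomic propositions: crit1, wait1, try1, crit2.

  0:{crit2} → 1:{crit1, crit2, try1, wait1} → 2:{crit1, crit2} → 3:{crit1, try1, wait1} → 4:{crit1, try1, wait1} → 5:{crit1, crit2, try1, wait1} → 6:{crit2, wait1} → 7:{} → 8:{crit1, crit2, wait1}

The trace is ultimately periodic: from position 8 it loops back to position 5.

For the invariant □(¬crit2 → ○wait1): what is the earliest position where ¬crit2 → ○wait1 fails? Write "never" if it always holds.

never

¬crit2 → ○wait1 holds at every position 0..8, and those are all the positions the trace ever visits, so the invariant □(¬crit2 → ○wait1) is never violated.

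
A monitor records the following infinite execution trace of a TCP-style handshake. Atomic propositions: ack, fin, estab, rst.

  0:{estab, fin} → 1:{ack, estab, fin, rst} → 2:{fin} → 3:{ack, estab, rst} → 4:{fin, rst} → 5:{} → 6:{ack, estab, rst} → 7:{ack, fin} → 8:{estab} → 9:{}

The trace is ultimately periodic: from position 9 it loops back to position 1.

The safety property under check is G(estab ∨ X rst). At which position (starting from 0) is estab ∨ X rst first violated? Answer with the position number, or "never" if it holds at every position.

4

Check estab ∨ X rst at each position in order: 0 ✓, 1 ✓, 2 ✓, 3 ✓.
At position 4 the labels are {fin, rst} and the next position 5 has {}, so estab ∨ X rst is false there. This is the first violation.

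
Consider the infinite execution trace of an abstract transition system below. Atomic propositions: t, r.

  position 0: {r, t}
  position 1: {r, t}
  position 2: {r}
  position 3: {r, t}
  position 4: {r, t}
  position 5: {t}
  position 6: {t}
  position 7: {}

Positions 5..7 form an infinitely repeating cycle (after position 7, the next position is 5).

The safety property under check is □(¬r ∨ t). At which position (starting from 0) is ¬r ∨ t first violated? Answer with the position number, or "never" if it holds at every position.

Check ¬r ∨ t at each position in order: 0 ✓, 1 ✓.
At position 2 the labels are {r}, so ¬r ∨ t is false there. This is the first violation.

2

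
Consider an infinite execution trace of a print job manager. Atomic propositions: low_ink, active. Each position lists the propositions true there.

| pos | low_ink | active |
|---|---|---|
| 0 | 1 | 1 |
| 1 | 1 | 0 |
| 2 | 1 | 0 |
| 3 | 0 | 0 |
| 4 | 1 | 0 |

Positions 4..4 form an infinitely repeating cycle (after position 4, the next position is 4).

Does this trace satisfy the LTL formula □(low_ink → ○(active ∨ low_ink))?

Does not hold

low_ink → ○(active ∨ low_ink) must hold at every position from 0 onward. It fails at position 2, so □(low_ink → ○(active ∨ low_ink)) is false.
Positions where low_ink holds: 0, 1, 2, 4.
Check ○(active ∨ low_ink) at each: 0→ok, 1→ok, 2→fails, 4→ok.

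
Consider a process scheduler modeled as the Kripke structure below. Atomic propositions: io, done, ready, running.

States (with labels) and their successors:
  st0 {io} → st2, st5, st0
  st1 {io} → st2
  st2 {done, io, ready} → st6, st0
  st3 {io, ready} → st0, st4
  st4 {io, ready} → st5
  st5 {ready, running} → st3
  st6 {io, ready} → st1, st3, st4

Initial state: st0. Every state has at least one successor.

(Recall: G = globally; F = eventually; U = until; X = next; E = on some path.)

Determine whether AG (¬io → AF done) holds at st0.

States satisfying ¬io → AF done: {st0, st1, st2, st3, st4, st6}.
States satisfying AG (¬io → AF done): ∅.
st5 is reachable from st0 and violates ¬io → AF done, so AG fails at st0.
st0 ∉ Sat(AG (¬io → AF done)).

Does not hold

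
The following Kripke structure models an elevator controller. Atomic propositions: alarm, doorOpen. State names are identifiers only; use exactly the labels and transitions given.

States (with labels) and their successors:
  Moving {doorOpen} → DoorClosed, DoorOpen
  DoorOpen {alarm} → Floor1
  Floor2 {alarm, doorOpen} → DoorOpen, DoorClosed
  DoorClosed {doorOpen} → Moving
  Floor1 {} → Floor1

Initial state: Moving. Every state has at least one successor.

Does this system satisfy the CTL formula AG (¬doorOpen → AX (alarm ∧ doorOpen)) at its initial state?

States satisfying ¬doorOpen → AX (alarm ∧ doorOpen): {Moving, Floor2, DoorClosed}.
States satisfying AG (¬doorOpen → AX (alarm ∧ doorOpen)): ∅.
DoorOpen is reachable from Moving and violates ¬doorOpen → AX (alarm ∧ doorOpen), so AG fails at Moving.
Moving ∉ Sat(AG (¬doorOpen → AX (alarm ∧ doorOpen))).

Violated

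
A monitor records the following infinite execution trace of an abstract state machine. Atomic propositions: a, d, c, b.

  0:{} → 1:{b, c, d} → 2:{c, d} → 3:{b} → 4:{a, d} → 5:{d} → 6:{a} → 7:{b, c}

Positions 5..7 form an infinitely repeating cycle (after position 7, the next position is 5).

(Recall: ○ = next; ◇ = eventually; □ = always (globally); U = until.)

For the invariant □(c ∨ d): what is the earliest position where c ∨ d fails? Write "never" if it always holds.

0

At position 0 the labels are {}, so c ∨ d is false there. This is the first violation.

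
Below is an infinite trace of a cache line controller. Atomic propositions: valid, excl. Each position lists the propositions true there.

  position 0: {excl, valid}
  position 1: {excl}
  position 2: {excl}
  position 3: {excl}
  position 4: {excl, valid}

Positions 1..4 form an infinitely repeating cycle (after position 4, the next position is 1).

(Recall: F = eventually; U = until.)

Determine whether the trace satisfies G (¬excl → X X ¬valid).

Holds

¬excl → X X ¬valid holds at every position 0..4, and those are all positions ever visited, so G (¬excl → X X ¬valid) holds.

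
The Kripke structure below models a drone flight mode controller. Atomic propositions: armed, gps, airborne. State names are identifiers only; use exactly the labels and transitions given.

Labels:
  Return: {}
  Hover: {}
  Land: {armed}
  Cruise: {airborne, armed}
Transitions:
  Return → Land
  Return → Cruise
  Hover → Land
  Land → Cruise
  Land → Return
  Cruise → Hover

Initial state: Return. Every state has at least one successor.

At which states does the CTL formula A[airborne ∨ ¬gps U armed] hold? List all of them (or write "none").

States satisfying airborne ∨ ¬gps: {Return, Hover, Land, Cruise}.
States satisfying armed: {Land, Cruise}.
States satisfying A[airborne ∨ ¬gps U armed]: {Return, Hover, Land, Cruise}.

{Return, Hover, Land, Cruise}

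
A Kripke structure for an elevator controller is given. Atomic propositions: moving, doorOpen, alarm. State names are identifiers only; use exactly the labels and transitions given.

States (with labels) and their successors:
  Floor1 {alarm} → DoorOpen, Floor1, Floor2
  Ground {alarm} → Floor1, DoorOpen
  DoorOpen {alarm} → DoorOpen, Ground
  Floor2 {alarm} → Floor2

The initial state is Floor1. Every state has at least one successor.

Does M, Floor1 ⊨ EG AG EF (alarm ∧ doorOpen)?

No

States satisfying AG EF (alarm ∧ doorOpen): ∅.
States satisfying EG AG EF (alarm ∧ doorOpen): ∅.
No suitable path/successor from Floor1 witnesses the formula.
Floor1 ∉ Sat(EG AG EF (alarm ∧ doorOpen)).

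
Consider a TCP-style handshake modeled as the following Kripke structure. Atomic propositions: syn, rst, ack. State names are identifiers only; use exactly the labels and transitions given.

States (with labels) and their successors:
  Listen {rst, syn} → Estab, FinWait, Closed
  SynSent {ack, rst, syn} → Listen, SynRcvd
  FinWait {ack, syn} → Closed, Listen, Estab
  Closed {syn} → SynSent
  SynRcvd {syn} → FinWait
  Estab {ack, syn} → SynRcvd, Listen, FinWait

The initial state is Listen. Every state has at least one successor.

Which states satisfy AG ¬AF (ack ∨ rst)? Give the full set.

States satisfying ¬AF (ack ∨ rst): ∅.
States satisfying AG ¬AF (ack ∨ rst): ∅.

none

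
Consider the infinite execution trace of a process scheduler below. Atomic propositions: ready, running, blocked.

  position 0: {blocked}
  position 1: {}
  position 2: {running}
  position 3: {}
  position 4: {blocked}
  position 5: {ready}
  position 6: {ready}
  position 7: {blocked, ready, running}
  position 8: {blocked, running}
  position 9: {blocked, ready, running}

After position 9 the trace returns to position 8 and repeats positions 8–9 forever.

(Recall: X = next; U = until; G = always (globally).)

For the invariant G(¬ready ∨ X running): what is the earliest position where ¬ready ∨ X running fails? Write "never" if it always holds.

5

Check ¬ready ∨ X running at each position in order: 0 ✓, 1 ✓, 2 ✓, 3 ✓, 4 ✓.
At position 5 the labels are {ready} and the next position 6 has {ready}, so ¬ready ∨ X running is false there. This is the first violation.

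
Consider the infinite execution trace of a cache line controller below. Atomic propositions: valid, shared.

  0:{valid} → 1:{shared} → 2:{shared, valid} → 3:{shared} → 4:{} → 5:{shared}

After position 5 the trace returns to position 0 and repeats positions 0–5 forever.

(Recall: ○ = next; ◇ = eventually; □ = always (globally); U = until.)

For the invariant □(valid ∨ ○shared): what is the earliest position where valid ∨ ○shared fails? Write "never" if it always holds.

Check valid ∨ ○shared at each position in order: 0 ✓, 1 ✓, 2 ✓.
At position 3 the labels are {shared} and the next position 4 has {}, so valid ∨ ○shared is false there. This is the first violation.

3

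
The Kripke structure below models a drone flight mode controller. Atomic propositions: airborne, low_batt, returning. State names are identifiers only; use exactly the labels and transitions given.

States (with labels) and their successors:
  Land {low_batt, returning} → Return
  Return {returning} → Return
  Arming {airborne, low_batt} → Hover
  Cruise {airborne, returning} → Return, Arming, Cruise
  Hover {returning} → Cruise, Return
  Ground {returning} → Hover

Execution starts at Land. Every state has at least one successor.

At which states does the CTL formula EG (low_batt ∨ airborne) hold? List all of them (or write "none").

{Cruise}

States satisfying low_batt ∨ airborne: {Land, Arming, Cruise}.
States satisfying EG (low_batt ∨ airborne): {Cruise}.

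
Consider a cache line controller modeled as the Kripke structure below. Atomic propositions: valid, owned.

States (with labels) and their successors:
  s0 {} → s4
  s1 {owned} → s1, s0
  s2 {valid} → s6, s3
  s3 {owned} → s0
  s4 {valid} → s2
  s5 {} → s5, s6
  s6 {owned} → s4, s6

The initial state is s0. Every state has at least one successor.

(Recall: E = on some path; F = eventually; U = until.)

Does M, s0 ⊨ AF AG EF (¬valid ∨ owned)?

States satisfying AG EF (¬valid ∨ owned): {s0, s1, s2, s3, s4, s5, s6}.
States satisfying AF AG EF (¬valid ∨ owned): {s0, s1, s2, s3, s4, s5, s6}.
s0 ∈ Sat(AF AG EF (¬valid ∨ owned)).

Satisfied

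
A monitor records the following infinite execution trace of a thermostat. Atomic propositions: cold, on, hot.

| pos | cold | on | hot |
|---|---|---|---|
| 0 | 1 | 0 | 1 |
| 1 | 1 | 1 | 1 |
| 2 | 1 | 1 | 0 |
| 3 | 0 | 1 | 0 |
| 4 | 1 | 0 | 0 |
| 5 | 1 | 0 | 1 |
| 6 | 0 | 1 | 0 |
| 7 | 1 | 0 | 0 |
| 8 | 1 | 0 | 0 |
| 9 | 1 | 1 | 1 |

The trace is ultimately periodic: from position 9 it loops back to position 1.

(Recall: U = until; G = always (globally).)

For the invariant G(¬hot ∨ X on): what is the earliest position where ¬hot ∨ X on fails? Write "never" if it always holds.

never

¬hot ∨ X on holds at every position 0..9, and those are all the positions the trace ever visits, so the invariant G(¬hot ∨ X on) is never violated.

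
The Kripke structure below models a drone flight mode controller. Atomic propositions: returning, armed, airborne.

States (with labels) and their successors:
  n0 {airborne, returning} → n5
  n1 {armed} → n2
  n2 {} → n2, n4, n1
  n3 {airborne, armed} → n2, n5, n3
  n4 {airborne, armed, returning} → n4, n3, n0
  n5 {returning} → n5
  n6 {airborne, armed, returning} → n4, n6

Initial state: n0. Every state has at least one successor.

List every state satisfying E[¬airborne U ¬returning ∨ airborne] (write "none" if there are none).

States satisfying ¬airborne: {n1, n2, n5}.
States satisfying ¬returning ∨ airborne: {n0, n1, n2, n3, n4, n6}.
States satisfying E[¬airborne U ¬returning ∨ airborne]: {n0, n1, n2, n3, n4, n6}.

{n0, n1, n2, n3, n4, n6}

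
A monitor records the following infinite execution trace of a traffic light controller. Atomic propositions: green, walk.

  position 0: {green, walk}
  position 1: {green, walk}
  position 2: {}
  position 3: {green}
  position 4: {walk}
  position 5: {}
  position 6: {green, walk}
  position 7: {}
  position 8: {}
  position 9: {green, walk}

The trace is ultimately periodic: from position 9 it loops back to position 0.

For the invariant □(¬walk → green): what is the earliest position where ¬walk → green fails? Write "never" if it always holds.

Check ¬walk → green at each position in order: 0 ✓, 1 ✓.
At position 2 the labels are {}, so ¬walk → green is false there. This is the first violation.

2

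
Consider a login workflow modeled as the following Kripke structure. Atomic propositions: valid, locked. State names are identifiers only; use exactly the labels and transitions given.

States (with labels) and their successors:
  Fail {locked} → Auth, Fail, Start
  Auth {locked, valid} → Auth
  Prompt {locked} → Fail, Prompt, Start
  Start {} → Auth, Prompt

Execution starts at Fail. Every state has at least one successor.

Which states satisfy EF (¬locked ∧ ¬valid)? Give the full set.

{Fail, Prompt, Start}

States satisfying ¬locked ∧ ¬valid: {Start}.
States satisfying EF (¬locked ∧ ¬valid): {Fail, Prompt, Start}.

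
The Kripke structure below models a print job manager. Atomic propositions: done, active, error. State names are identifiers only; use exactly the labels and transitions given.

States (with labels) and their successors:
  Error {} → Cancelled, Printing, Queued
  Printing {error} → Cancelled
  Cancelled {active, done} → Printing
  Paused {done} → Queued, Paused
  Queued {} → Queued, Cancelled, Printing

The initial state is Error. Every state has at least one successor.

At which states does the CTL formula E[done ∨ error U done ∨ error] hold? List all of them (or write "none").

{Printing, Cancelled, Paused}

States satisfying done ∨ error: {Printing, Cancelled, Paused}.
States satisfying E[done ∨ error U done ∨ error]: {Printing, Cancelled, Paused}.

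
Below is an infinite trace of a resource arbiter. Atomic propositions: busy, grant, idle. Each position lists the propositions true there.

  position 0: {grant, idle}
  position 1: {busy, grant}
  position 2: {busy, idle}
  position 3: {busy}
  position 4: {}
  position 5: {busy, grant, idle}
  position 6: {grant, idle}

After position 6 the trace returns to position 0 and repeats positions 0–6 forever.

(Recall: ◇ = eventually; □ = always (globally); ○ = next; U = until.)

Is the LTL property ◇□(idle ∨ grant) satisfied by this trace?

Does not hold

□(idle ∨ grant) is false at every position 0..6, so it never becomes true and ◇□(idle ∨ grant) fails.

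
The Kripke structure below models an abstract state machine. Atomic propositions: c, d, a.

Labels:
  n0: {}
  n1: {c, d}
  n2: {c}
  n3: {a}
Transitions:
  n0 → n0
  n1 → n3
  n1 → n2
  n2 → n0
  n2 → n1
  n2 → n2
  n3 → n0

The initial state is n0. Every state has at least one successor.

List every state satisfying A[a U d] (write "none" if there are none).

States satisfying a: {n3}.
States satisfying d: {n1}.
States satisfying A[a U d]: {n1}.

{n1}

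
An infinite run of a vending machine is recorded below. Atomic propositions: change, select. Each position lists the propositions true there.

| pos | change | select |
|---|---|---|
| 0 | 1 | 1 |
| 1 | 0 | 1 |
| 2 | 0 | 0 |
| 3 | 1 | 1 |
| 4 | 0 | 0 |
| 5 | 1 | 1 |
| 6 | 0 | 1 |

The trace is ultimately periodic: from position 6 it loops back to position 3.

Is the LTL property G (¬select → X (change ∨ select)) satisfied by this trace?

¬select → X (change ∨ select) holds at every position 0..6, and those are all positions ever visited, so G (¬select → X (change ∨ select)) holds.
Positions where ¬select holds: 2, 4.
Check X (change ∨ select) at each: 2→ok, 4→ok.

Holds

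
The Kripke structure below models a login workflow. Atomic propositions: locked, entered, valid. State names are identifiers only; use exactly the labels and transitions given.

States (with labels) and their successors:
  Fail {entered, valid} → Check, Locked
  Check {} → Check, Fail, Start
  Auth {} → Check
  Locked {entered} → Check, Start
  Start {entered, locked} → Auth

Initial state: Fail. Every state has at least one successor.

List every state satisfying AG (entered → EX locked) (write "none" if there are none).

none

States satisfying entered → EX locked: {Check, Auth, Locked}.
States satisfying AG (entered → EX locked): ∅.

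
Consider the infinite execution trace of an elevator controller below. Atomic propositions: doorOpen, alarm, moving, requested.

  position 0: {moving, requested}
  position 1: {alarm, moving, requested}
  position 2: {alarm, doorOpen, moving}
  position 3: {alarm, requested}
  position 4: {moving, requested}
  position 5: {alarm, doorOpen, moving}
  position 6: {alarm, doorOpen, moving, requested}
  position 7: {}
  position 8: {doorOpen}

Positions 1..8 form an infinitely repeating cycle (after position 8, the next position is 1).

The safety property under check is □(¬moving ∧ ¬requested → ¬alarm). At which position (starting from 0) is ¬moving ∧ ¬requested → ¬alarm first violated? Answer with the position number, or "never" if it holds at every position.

never

¬moving ∧ ¬requested → ¬alarm holds at every position 0..8, and those are all the positions the trace ever visits, so the invariant □(¬moving ∧ ¬requested → ¬alarm) is never violated.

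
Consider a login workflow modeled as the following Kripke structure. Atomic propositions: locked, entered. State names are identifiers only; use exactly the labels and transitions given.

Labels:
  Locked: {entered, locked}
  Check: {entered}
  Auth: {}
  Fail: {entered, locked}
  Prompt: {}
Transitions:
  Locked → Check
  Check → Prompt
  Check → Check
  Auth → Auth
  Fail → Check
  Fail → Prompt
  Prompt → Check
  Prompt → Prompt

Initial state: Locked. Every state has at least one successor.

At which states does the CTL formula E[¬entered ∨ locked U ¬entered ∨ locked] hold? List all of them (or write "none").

States satisfying ¬entered ∨ locked: {Locked, Auth, Fail, Prompt}.
States satisfying E[¬entered ∨ locked U ¬entered ∨ locked]: {Locked, Auth, Fail, Prompt}.

{Locked, Auth, Fail, Prompt}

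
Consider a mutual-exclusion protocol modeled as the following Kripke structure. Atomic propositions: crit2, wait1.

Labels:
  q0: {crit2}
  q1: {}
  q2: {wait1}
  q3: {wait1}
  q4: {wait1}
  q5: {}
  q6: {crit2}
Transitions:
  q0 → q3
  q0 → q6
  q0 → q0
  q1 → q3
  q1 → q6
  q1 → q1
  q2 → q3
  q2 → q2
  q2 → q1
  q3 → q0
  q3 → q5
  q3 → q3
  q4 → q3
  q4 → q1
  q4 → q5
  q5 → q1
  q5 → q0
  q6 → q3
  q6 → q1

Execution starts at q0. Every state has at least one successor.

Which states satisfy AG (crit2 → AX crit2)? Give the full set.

States satisfying crit2 → AX crit2: {q1, q2, q3, q4, q5}.
States satisfying AG (crit2 → AX crit2): ∅.

none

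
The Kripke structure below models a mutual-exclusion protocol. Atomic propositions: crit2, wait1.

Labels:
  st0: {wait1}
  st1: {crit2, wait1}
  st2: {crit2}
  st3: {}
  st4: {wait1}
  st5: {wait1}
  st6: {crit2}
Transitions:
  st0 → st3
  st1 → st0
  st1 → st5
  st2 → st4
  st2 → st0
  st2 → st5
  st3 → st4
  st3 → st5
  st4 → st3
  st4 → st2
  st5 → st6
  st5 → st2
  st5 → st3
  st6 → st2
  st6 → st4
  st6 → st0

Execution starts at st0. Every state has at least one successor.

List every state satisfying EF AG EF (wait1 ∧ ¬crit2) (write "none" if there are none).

States satisfying AG EF (wait1 ∧ ¬crit2): {st0, st1, st2, st3, st4, st5, st6}.
States satisfying EF AG EF (wait1 ∧ ¬crit2): {st0, st1, st2, st3, st4, st5, st6}.

{st0, st1, st2, st3, st4, st5, st6}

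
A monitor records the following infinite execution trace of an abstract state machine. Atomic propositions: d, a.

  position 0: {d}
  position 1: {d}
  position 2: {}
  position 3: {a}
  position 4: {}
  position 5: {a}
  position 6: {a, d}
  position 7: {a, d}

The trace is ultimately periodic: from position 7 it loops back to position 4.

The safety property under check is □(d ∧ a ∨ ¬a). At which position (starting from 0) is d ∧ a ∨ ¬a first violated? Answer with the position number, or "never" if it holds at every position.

3

Check d ∧ a ∨ ¬a at each position in order: 0 ✓, 1 ✓, 2 ✓.
At position 3 the labels are {a}, so d ∧ a ∨ ¬a is false there. This is the first violation.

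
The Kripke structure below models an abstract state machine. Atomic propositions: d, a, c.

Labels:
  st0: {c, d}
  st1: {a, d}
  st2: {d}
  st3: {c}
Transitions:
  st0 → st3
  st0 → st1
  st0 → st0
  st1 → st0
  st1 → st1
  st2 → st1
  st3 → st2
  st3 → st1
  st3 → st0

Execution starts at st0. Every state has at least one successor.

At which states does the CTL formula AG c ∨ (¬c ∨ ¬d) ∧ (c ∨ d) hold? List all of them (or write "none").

{st1, st2, st3}

States satisfying c: {st0, st3}.
States satisfying AG c: ∅.
States satisfying ¬c: {st1, st2}.
States satisfying ¬d: {st3}.
States satisfying ¬c ∨ ¬d: {st1, st2, st3}.
States satisfying c ∨ d: {st0, st1, st2, st3}.
States satisfying (¬c ∨ ¬d) ∧ (c ∨ d): {st1, st2, st3}.
States satisfying AG c ∨ (¬c ∨ ¬d) ∧ (c ∨ d): {st1, st2, st3}.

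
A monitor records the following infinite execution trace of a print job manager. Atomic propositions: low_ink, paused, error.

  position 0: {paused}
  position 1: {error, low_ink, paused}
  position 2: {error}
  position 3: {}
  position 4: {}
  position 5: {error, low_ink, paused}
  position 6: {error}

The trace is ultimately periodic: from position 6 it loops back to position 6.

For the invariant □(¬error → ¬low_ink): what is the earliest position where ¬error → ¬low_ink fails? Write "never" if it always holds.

¬error → ¬low_ink holds at every position 0..6, and those are all the positions the trace ever visits, so the invariant □(¬error → ¬low_ink) is never violated.

never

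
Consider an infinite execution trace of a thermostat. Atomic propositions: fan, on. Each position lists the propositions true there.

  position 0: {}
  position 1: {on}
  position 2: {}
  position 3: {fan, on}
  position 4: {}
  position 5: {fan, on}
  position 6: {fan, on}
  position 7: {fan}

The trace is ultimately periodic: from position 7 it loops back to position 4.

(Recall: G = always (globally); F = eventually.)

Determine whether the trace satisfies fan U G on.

Walking from position 0: at position 0, G on has not yet held and fan fails, so fan U G on is false.

Does not hold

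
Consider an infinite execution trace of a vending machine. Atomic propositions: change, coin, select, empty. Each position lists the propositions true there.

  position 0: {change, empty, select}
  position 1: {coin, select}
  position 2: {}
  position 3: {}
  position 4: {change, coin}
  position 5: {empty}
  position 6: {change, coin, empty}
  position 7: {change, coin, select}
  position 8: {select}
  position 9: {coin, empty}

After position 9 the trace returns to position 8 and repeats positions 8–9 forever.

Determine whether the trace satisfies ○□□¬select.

The position after 0 is 1; □□¬select is false there.

Does not hold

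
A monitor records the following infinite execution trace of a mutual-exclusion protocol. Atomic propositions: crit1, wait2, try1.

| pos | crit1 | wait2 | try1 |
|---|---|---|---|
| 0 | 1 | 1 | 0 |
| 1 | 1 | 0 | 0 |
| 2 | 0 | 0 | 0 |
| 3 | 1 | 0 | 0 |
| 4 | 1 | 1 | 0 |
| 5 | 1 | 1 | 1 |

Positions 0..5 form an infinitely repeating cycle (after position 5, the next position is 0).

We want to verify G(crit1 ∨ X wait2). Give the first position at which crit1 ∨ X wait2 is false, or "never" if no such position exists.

2

Check crit1 ∨ X wait2 at each position in order: 0 ✓, 1 ✓.
At position 2 the labels are {} and the next position 3 has {crit1}, so crit1 ∨ X wait2 is false there. This is the first violation.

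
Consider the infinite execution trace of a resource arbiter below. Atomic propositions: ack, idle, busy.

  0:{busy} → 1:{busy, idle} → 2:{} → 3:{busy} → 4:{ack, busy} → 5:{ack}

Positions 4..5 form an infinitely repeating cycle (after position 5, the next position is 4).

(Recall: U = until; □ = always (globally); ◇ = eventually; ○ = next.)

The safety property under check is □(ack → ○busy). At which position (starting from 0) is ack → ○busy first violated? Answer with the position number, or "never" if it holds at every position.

4

Check ack → ○busy at each position in order: 0 ✓, 1 ✓, 2 ✓, 3 ✓.
At position 4 the labels are {ack, busy} and the next position 5 has {ack}, so ack → ○busy is false there. This is the first violation.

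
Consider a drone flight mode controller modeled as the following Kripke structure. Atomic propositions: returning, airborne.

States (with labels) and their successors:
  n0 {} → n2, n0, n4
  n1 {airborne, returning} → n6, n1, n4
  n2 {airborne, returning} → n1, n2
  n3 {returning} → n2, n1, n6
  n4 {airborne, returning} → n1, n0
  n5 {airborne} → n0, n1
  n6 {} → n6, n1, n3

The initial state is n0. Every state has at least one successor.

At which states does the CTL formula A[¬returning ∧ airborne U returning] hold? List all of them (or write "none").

{n1, n2, n3, n4}

States satisfying ¬returning ∧ airborne: {n5}.
States satisfying returning: {n1, n2, n3, n4}.
States satisfying A[¬returning ∧ airborne U returning]: {n1, n2, n3, n4}.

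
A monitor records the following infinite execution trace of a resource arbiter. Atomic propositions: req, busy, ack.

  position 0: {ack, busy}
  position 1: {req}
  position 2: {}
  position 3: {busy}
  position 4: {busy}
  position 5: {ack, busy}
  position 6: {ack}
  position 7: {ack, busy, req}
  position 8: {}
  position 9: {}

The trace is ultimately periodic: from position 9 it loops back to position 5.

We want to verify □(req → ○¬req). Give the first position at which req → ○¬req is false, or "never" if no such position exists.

req → ○¬req holds at every position 0..9, and those are all the positions the trace ever visits, so the invariant □(req → ○¬req) is never violated.

never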